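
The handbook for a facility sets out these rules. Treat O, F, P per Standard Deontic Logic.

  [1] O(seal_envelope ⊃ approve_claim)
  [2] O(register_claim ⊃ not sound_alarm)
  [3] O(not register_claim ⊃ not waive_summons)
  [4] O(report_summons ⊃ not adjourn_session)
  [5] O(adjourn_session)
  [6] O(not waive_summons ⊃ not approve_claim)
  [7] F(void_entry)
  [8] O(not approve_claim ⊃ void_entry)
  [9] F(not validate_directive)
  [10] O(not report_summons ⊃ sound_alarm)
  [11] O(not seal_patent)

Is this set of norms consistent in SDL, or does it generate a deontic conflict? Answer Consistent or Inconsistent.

Inconsistent

Premise 7, F(void_entry), is equivalent to O(not void_entry).
Premise 8, O(not approve_claim ⊃ void_entry), contraposes to O(not void_entry ⊃ approve_claim); with O(not void_entry) we get O(approve_claim).
Premise 6 is O(not waive_summons ⊃ not approve_claim); contrapositively O(approve_claim ⊃ waive_summons). Since O(approve_claim) holds, K gives O(waive_summons).
The contrapositive of premise 3 (O(not register_claim ⊃ not waive_summons)) is O(waive_summons ⊃ register_claim), and O(waive_summons) is already established, so O(register_claim).
From O(register_claim) and premise 2, O(register_claim ⊃ not sound_alarm), we obtain O(not sound_alarm).
The contrapositive of premise 10 (O(not report_summons ⊃ sound_alarm)) is O(not sound_alarm ⊃ report_summons), and O(not sound_alarm) is already established, so O(report_summons).
From O(report_summons) and premise 4, O(report_summons ⊃ not adjourn_session), we obtain O(not adjourn_session).
But premise 5 directly asserts O(adjourn_session).
We now have both O(not adjourn_session) and O(adjourn_session) — adjourn_session is simultaneously obligatory and forbidden, violating the D-axiom.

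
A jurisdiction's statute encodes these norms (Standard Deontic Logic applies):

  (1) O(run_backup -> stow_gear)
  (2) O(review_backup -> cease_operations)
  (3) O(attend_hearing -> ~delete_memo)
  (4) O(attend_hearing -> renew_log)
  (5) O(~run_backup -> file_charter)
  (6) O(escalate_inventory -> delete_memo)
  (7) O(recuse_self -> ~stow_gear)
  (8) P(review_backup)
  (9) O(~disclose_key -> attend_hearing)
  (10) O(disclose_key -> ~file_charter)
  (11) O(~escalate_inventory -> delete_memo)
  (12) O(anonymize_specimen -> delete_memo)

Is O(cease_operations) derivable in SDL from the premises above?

No

Premise 2 is O(review_backup -> cease_operations), but O(review_backup) is not derivable from the premises (the permission P(review_backup) asserts only ~O(~review_backup), not O(review_backup)), so it does not yield O(cease_operations).
No other premise forces O(cease_operations). An ideal world satisfying every premise can still have cease_operations false, so O(cease_operations) is not derivable.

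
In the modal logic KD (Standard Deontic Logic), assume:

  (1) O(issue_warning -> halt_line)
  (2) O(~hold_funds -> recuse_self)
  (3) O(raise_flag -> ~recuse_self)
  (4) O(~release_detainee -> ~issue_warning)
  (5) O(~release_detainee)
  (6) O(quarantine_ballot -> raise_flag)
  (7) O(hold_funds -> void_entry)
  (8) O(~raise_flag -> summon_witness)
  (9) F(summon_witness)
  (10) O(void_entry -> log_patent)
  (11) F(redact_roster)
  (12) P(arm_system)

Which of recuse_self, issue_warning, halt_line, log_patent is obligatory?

Premise 9, F(summon_witness), is equivalent to O(~summon_witness).
Premise 8, O(~raise_flag -> summon_witness), contraposes to O(~summon_witness -> raise_flag); with O(~summon_witness) we get O(raise_flag).
Applying K to premise 3 (O(raise_flag -> ~recuse_self)) and O(raise_flag) yields O(~recuse_self).
Premise 2 is O(~hold_funds -> recuse_self); contrapositively O(~recuse_self -> hold_funds). Since O(~recuse_self) holds, K gives O(hold_funds).
With premise 7, O(hold_funds -> void_entry), the K-axiom yields O(void_entry).
From O(void_entry) and premise 10, O(void_entry -> log_patent), we obtain O(log_patent).
So O(log_patent) holds — log_patent is obligatory. None of the other listed options is made obligatory by any chain of premises.

log_patent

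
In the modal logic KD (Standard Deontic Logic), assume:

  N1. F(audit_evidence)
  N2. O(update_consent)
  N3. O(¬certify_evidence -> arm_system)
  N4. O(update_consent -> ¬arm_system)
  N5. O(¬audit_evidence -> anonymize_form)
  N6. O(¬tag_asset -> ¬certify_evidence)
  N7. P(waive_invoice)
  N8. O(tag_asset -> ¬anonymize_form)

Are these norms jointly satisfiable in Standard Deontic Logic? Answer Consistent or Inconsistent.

Premise 2 gives O(update_consent).
Applying K to premise 4 (O(update_consent -> ¬arm_system)) and O(update_consent) yields O(¬arm_system).
Premise 3, O(¬certify_evidence -> arm_system), contraposes to O(¬arm_system -> certify_evidence); with O(¬arm_system) we get O(certify_evidence).
Premise 6 is O(¬tag_asset -> ¬certify_evidence); contrapositively O(certify_evidence -> tag_asset). Since O(certify_evidence) holds, K gives O(tag_asset).
With premise 8, O(tag_asset -> ¬anonymize_form), the K-axiom yields O(¬anonymize_form).
Premise 5 is O(¬audit_evidence -> anonymize_form); contrapositively O(¬anonymize_form -> audit_evidence). Since O(¬anonymize_form) holds, K gives O(audit_evidence).
However, F(audit_evidence) at premise 1 amounts to O(¬audit_evidence).
We now have both O(audit_evidence) and O(¬audit_evidence) — audit_evidence is simultaneously obligatory and forbidden, violating the D-axiom.

Inconsistent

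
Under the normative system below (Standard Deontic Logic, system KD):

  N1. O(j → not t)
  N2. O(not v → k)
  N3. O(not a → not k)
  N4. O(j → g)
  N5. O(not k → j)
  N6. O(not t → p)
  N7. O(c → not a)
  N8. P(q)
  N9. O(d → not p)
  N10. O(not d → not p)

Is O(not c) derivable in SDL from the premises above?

Premises 10 and 9 cover both cases: O(not d → not p) and O(d → not p). Since not d ∨ d is a tautology, O(not p) follows.
Premise 6 is O(not t → p); contrapositively O(not p → t). Since O(not p) holds, K gives O(t).
Premise 1, O(j → not t), contraposes to O(t → not j); with O(t) we get O(not j).
The contrapositive of premise 5 (O(not k → j)) is O(not j → k), and O(not j) is already established, so O(k).
Premise 3, O(not a → not k), contraposes to O(k → a); with O(k) we get O(a).
Premise 7, O(c → not a), contraposes to O(a → not c); with O(a) we get O(not c).
Premises 2, 4, 8 do not contribute to this derivation.
So O(not c) follows.

Yes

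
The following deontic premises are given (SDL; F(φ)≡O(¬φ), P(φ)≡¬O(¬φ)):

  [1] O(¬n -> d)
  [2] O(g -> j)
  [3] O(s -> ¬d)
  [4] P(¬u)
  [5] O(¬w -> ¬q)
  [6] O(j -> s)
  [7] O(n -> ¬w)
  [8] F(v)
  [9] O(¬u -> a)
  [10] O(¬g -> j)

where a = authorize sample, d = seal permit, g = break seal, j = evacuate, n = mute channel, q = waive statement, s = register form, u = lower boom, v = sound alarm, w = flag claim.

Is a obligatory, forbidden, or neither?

Neither

Premise 9 is O(¬u -> a), but O(¬u) is not derivable from the premises (the permission P(¬u) asserts only ¬O(u), not O(¬u)), so it does not yield O(a).
No premise or chain of K-axiom applications forces O(a), and none forces O(¬a). So a is neither obligatory nor forbidden under these norms.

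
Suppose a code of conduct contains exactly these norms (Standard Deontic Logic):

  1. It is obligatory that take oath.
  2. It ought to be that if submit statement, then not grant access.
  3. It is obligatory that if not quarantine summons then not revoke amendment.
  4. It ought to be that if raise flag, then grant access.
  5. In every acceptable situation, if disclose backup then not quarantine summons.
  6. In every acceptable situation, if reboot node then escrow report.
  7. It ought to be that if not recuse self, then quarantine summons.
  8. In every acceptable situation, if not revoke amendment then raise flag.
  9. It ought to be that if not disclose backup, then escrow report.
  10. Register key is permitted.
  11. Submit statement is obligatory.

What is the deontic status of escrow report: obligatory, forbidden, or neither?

Obligatory

Premise 11 states O(submit_statement) outright.
From O(submit_statement) and premise 2, O(submit_statement → ¬grant_access), we obtain O(¬grant_access).
The contrapositive of premise 4 (O(raise_flag → grant_access)) is O(¬grant_access → ¬raise_flag), and O(¬grant_access) is already established, so O(¬raise_flag).
Premise 8, O(¬revoke_amendment → raise_flag), contraposes to O(¬raise_flag → revoke_amendment); with O(¬raise_flag) we get O(revoke_amendment).
Premise 3, O(¬quarantine_summons → ¬revoke_amendment), contraposes to O(revoke_amendment → quarantine_summons); with O(revoke_amendment) we get O(quarantine_summons).
Premise 5, O(disclose_backup → ¬quarantine_summons), contraposes to O(quarantine_summons → ¬disclose_backup); with O(quarantine_summons) we get O(¬disclose_backup).
Applying K to premise 9 (O(¬disclose_backup → escrow_report)) and O(¬disclose_backup) yields O(escrow_report).
Premises 1, 6, 7, 10 do not contribute to this derivation.
Hence escrow_report is obligatory.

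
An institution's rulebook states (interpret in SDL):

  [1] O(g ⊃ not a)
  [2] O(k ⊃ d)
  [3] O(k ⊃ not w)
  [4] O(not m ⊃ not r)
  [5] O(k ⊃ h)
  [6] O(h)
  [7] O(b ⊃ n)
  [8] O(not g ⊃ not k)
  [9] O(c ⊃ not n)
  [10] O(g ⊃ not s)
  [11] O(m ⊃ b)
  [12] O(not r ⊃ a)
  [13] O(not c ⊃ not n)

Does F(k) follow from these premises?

Premises 9 and 13 cover both cases: O(c ⊃ not n) and O(not c ⊃ not n). Since c ∨ not c is a tautology, O(not n) follows.
Premise 7 is O(b ⊃ n); contrapositively O(not n ⊃ not b). Since O(not n) holds, K gives O(not b).
Premise 11 is O(m ⊃ b); contrapositively O(not b ⊃ not m). Since O(not b) holds, K gives O(not m).
With premise 4, O(not m ⊃ not r), the K-axiom yields O(not r).
From O(not r) and premise 12, O(not r ⊃ a), we obtain O(a).
Premise 1, O(g ⊃ not a), contraposes to O(a ⊃ not g); with O(a) we get O(not g).
From O(not g) and premise 8, O(not g ⊃ not k), we obtain O(not k).
Premises 2, 3, 5, 6, 10 do not contribute to this derivation.
So O(not k) holds, i.e. F(k). The claim follows.

Yes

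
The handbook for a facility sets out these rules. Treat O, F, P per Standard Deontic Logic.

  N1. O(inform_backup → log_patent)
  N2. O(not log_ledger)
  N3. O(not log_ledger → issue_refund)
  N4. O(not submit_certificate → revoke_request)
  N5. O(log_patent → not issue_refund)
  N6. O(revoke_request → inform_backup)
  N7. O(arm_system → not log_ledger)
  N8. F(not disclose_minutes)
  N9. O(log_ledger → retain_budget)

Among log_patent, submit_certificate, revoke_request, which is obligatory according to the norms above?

submit_certificate

From premise 2 we have O(not log_ledger).
From O(not log_ledger) and premise 3, O(not log_ledger → issue_refund), we obtain O(issue_refund).
Premise 5, O(log_patent → not issue_refund), contraposes to O(issue_refund → not log_patent); with O(issue_refund) we get O(not log_patent).
The contrapositive of premise 1 (O(inform_backup → log_patent)) is O(not log_patent → not inform_backup), and O(not log_patent) is already established, so O(not inform_backup).
Premise 6 is O(revoke_request → inform_backup); contrapositively O(not inform_backup → not revoke_request). Since O(not inform_backup) holds, K gives O(not revoke_request).
Premise 4 is O(not submit_certificate → revoke_request); contrapositively O(not revoke_request → submit_certificate). Since O(not revoke_request) holds, K gives O(submit_certificate).
So O(submit_certificate) holds — submit_certificate is obligatory. None of the other listed options is made obligatory by any chain of premises.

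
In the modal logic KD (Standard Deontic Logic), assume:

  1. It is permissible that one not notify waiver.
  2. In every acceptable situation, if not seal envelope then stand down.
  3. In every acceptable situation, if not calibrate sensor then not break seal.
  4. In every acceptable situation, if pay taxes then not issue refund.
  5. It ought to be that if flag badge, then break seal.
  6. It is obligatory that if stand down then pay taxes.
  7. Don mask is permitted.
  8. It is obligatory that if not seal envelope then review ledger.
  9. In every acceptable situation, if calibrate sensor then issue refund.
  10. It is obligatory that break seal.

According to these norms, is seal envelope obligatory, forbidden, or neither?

Obligatory

Premise 10 states O(break_seal) outright.
The contrapositive of premise 3 (O(¬calibrate_sensor → ¬break_seal)) is O(break_seal → calibrate_sensor), and O(break_seal) is already established, so O(calibrate_sensor).
From O(calibrate_sensor) and premise 9, O(calibrate_sensor → issue_refund), we obtain O(issue_refund).
The contrapositive of premise 4 (O(pay_taxes → ¬issue_refund)) is O(issue_refund → ¬pay_taxes), and O(issue_refund) is already established, so O(¬pay_taxes).
Premise 6, O(stand_down → pay_taxes), contraposes to O(¬pay_taxes → ¬stand_down); with O(¬pay_taxes) we get O(¬stand_down).
Premise 2 is O(¬seal_envelope → stand_down); contrapositively O(¬stand_down → seal_envelope). Since O(¬stand_down) holds, K gives O(seal_envelope).
Premises 1, 5, 7, 8 do not contribute to this derivation.
Hence seal_envelope is obligatory.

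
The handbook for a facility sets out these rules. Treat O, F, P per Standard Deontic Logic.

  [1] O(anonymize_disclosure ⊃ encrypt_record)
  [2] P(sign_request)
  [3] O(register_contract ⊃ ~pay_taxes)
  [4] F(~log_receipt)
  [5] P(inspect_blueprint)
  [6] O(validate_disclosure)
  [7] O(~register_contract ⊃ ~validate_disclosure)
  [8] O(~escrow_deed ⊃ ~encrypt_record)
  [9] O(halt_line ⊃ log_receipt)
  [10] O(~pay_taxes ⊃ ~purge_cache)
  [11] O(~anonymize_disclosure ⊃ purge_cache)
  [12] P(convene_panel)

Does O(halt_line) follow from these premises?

Premise 9 is O(halt_line ⊃ log_receipt); even if O(log_receipt) held, inferring O(halt_line) would be affirming the consequent — invalid.
No other premise forces O(halt_line). An ideal world satisfying every premise can still have halt_line false, so O(halt_line) is not derivable.

No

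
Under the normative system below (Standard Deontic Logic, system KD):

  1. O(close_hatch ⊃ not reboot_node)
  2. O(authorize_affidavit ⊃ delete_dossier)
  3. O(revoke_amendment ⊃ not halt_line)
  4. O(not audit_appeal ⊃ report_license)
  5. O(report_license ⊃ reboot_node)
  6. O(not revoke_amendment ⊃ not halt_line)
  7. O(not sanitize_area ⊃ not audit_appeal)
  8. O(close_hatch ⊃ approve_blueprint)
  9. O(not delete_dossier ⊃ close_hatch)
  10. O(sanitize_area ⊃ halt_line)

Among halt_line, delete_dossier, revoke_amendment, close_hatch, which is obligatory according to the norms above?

Premises 6 and 3 cover both cases: O(not revoke_amendment ⊃ not halt_line) and O(revoke_amendment ⊃ not halt_line). Since not revoke_amendment ∨ revoke_amendment is a tautology, O(not halt_line) follows.
The contrapositive of premise 10 (O(sanitize_area ⊃ halt_line)) is O(not halt_line ⊃ not sanitize_area), and O(not halt_line) is already established, so O(not sanitize_area).
Applying K to premise 7 (O(not sanitize_area ⊃ not audit_appeal)) and O(not sanitize_area) yields O(not audit_appeal).
With premise 4, O(not audit_appeal ⊃ report_license), the K-axiom yields O(report_license).
From O(report_license) and premise 5, O(report_license ⊃ reboot_node), we obtain O(reboot_node).
Premise 1, O(close_hatch ⊃ not reboot_node), contraposes to O(reboot_node ⊃ not close_hatch); with O(reboot_node) we get O(not close_hatch).
Premise 9 is O(not delete_dossier ⊃ close_hatch); contrapositively O(not close_hatch ⊃ delete_dossier). Since O(not close_hatch) holds, K gives O(delete_dossier).
So O(delete_dossier) holds — delete_dossier is obligatory. None of the other listed options is made obligatory by any chain of premises.

delete_dossier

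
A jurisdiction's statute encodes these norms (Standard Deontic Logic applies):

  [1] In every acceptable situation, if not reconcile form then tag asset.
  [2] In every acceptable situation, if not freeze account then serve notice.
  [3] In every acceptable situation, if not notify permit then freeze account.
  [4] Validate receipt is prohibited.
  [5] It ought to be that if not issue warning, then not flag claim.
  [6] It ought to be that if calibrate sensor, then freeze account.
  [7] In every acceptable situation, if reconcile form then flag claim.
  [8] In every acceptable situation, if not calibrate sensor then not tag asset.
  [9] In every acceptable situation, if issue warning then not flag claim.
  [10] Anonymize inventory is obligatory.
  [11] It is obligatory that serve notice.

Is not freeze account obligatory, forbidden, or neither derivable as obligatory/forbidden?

Forbidden

By case analysis on ¬issue_warning: premise 5 gives O(¬issue_warning → ¬flag_claim) and premise 9 gives O(issue_warning → ¬flag_claim), so O(¬flag_claim) either way.
Premise 7 is O(reconcile_form → flag_claim); contrapositively O(¬flag_claim → ¬reconcile_form). Since O(¬flag_claim) holds, K gives O(¬reconcile_form).
Applying K to premise 1 (O(¬reconcile_form → tag_asset)) and O(¬reconcile_form) yields O(tag_asset).
Premise 8 is O(¬calibrate_sensor → ¬tag_asset); contrapositively O(tag_asset → calibrate_sensor). Since O(tag_asset) holds, K gives O(calibrate_sensor).
Premise 6 is O(calibrate_sensor → freeze_account); since O(calibrate_sensor), deontic closure gives O(freeze_account).
Premises 2, 3, 4, 10, 11 do not contribute to this derivation.
Thus O(freeze_account), which is F(¬freeze_account): ¬freeze_account is forbidden.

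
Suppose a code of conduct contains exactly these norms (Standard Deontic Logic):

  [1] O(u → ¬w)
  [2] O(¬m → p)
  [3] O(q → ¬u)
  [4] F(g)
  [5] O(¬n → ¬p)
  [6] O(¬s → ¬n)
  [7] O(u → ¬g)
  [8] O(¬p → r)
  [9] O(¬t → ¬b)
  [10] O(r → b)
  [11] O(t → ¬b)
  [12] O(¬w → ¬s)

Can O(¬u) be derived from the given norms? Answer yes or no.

Yes

By case analysis on t: premise 11 gives O(t → ¬b) and premise 9 gives O(¬t → ¬b), so O(¬b) either way.
Premise 10 is O(r → b); contrapositively O(¬b → ¬r). Since O(¬b) holds, K gives O(¬r).
Premise 8, O(¬p → r), contraposes to O(¬r → p); with O(¬r) we get O(p).
Premise 5 is O(¬n → ¬p); contrapositively O(p → n). Since O(p) holds, K gives O(n).
Premise 6, O(¬s → ¬n), contraposes to O(n → s); with O(n) we get O(s).
Premise 12, O(¬w → ¬s), contraposes to O(s → w); with O(s) we get O(w).
Premise 1, O(u → ¬w), contraposes to O(w → ¬u); with O(w) we get O(¬u).
Premises 2, 3, 4, 7 do not contribute to this derivation.
So O(¬u) follows.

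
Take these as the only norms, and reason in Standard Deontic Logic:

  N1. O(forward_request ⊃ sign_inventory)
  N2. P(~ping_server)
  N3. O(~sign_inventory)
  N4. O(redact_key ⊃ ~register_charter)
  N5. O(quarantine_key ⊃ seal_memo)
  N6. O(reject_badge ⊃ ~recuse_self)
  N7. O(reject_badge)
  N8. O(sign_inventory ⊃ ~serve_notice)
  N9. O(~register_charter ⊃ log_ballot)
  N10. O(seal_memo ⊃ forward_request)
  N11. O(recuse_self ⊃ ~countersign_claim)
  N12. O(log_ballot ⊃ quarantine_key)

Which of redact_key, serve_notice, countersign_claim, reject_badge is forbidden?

From premise 3 we have O(~sign_inventory).
Premise 1, O(forward_request ⊃ sign_inventory), contraposes to O(~sign_inventory ⊃ ~forward_request); with O(~sign_inventory) we get O(~forward_request).
Premise 10, O(seal_memo ⊃ forward_request), contraposes to O(~forward_request ⊃ ~seal_memo); with O(~forward_request) we get O(~seal_memo).
Premise 5 is O(quarantine_key ⊃ seal_memo); contrapositively O(~seal_memo ⊃ ~quarantine_key). Since O(~seal_memo) holds, K gives O(~quarantine_key).
The contrapositive of premise 12 (O(log_ballot ⊃ quarantine_key)) is O(~quarantine_key ⊃ ~log_ballot), and O(~quarantine_key) is already established, so O(~log_ballot).
Premise 9 is O(~register_charter ⊃ log_ballot); contrapositively O(~log_ballot ⊃ register_charter). Since O(~log_ballot) holds, K gives O(register_charter).
Premise 4, O(redact_key ⊃ ~register_charter), contraposes to O(register_charter ⊃ ~redact_key); with O(register_charter) we get O(~redact_key).
So O(~redact_key) holds, i.e. redact_key is forbidden. None of the other listed options is forbidden under the premises.

redact_key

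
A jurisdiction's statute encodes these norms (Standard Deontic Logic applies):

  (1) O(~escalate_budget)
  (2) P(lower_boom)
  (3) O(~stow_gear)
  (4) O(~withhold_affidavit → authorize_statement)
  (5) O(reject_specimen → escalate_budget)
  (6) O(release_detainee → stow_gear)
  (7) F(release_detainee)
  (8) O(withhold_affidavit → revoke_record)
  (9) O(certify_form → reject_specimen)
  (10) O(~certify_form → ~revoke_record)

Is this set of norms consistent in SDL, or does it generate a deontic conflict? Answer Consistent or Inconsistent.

Consistent

Premise 6 is O(release_detainee → stow_gear), but O(release_detainee) is not derivable from the premises, so it does not yield O(stow_gear).
So O(stow_gear) is not derivable, and the apparent clash with O(~stow_gear) does not arise.
A world satisfying every obligation exists (e.g. authorize_statement=true, certify_form=false, escalate_budget=false, lower_boom=false, reject_specimen=false, release_detainee=false, revoke_record=false, stow_gear=false, withhold_affidavit=false); no atom is both obligatory and forbidden, so the set is consistent.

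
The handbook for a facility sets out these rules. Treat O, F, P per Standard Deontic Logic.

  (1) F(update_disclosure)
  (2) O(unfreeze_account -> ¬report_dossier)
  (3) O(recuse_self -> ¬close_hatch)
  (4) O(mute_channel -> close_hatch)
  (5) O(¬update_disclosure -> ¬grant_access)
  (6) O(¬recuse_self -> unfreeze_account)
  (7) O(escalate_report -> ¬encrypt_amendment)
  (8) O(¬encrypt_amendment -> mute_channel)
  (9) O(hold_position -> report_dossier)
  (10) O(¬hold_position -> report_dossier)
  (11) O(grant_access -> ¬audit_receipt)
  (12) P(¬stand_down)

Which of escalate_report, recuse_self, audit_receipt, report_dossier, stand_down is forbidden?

By case analysis on hold_position: premise 9 gives O(hold_position -> report_dossier) and premise 10 gives O(¬hold_position -> report_dossier), so O(report_dossier) either way.
The contrapositive of premise 2 (O(unfreeze_account -> ¬report_dossier)) is O(report_dossier -> ¬unfreeze_account), and O(report_dossier) is already established, so O(¬unfreeze_account).
Premise 6 is O(¬recuse_self -> unfreeze_account); contrapositively O(¬unfreeze_account -> recuse_self). Since O(¬unfreeze_account) holds, K gives O(recuse_self).
With premise 3, O(recuse_self -> ¬close_hatch), the K-axiom yields O(¬close_hatch).
Premise 4, O(mute_channel -> close_hatch), contraposes to O(¬close_hatch -> ¬mute_channel); with O(¬close_hatch) we get O(¬mute_channel).
Premise 8, O(¬encrypt_amendment -> mute_channel), contraposes to O(¬mute_channel -> encrypt_amendment); with O(¬mute_channel) we get O(encrypt_amendment).
Premise 7 is O(escalate_report -> ¬encrypt_amendment); contrapositively O(encrypt_amendment -> ¬escalate_report). Since O(encrypt_amendment) holds, K gives O(¬escalate_report).
So O(¬escalate_report) holds, i.e. escalate_report is forbidden. None of the other listed options is forbidden under the premises.

escalate_report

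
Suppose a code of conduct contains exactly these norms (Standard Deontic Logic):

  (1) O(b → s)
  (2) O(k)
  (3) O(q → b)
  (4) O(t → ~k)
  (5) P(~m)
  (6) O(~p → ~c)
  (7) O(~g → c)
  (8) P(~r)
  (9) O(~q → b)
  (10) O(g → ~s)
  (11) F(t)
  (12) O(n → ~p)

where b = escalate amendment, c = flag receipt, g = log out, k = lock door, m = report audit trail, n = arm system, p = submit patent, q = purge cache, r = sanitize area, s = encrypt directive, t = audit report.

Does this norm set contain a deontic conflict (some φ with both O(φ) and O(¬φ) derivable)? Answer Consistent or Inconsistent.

Premise 4 is O(t → ~k), but O(t) is not derivable from the premises, so it does not yield O(~k).
So O(~k) is not derivable, and the apparent clash with O(k) does not arise.
A world satisfying every obligation exists (e.g. b=true, c=true, g=false, k=true, m=false, n=false, p=true, q=false, r=false, s=true, t=false); no atom is both obligatory and forbidden, so the set is consistent.

Consistent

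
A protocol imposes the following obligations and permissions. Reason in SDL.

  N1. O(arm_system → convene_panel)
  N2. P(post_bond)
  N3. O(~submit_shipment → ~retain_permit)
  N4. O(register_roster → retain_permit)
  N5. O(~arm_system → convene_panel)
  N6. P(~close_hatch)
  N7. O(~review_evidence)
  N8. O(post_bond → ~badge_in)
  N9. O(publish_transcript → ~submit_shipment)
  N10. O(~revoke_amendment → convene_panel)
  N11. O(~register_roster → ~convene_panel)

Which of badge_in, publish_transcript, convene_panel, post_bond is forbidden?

publish_transcript

Premises 1 and 5 cover both cases: O(arm_system → convene_panel) and O(~arm_system → convene_panel). Since arm_system ∨ ~arm_system is a tautology, O(convene_panel) follows.
Premise 11 is O(~register_roster → ~convene_panel); contrapositively O(convene_panel → register_roster). Since O(convene_panel) holds, K gives O(register_roster).
From O(register_roster) and premise 4, O(register_roster → retain_permit), we obtain O(retain_permit).
Premise 3 is O(~submit_shipment → ~retain_permit); contrapositively O(retain_permit → submit_shipment). Since O(retain_permit) holds, K gives O(submit_shipment).
Premise 9, O(publish_transcript → ~submit_shipment), contraposes to O(submit_shipment → ~publish_transcript); with O(submit_shipment) we get O(~publish_transcript).
So O(~publish_transcript) holds, i.e. publish_transcript is forbidden. None of the other listed options is forbidden under the premises.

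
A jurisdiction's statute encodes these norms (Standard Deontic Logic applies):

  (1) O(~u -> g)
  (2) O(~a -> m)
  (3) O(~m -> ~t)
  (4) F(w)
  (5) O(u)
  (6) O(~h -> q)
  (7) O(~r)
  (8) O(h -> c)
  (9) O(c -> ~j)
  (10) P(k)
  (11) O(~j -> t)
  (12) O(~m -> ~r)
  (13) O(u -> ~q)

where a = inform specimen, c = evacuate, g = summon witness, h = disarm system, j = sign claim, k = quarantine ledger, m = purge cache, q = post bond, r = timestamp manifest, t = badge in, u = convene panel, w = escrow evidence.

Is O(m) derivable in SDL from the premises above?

Yes

Premise 5 gives O(u).
With premise 13, O(u -> ~q), the K-axiom yields O(~q).
The contrapositive of premise 6 (O(~h -> q)) is O(~q -> h), and O(~q) is already established, so O(h).
From O(h) and premise 8, O(h -> c), we obtain O(c).
Premise 9 is O(c -> ~j); since O(c), deontic closure gives O(~j).
From O(~j) and premise 11, O(~j -> t), we obtain O(t).
Premise 3, O(~m -> ~t), contraposes to O(t -> m); with O(t) we get O(m).
Premises 1, 2, 4, 7, 10, 12 do not contribute to this derivation.
So O(m) follows.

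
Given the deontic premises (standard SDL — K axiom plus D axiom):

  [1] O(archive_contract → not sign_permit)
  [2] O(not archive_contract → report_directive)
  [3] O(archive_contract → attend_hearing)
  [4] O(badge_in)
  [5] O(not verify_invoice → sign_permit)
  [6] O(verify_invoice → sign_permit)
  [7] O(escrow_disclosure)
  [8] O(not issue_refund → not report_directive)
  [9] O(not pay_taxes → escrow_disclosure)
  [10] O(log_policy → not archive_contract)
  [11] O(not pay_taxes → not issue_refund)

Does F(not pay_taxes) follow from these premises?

Yes

By case analysis on verify_invoice: premise 6 gives O(verify_invoice → sign_permit) and premise 5 gives O(not verify_invoice → sign_permit), so O(sign_permit) either way.
The contrapositive of premise 1 (O(archive_contract → not sign_permit)) is O(sign_permit → not archive_contract), and O(sign_permit) is already established, so O(not archive_contract).
Premise 2 is O(not archive_contract → report_directive); since O(not archive_contract), deontic closure gives O(report_directive).
The contrapositive of premise 8 (O(not issue_refund → not report_directive)) is O(report_directive → issue_refund), and O(report_directive) is already established, so O(issue_refund).
The contrapositive of premise 11 (O(not pay_taxes → not issue_refund)) is O(issue_refund → pay_taxes), and O(issue_refund) is already established, so O(pay_taxes).
Premises 3, 4, 7, 9, 10 do not contribute to this derivation.
So O(pay_taxes) holds, i.e. F(not pay_taxes). The claim follows.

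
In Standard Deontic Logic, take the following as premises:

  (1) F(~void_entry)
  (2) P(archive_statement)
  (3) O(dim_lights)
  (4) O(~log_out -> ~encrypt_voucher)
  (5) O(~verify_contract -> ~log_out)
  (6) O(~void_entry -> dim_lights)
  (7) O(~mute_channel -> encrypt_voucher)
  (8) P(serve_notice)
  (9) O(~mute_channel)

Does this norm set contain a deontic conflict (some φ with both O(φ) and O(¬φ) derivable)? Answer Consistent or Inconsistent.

Premise 6 is O(~void_entry -> dim_lights); even if O(dim_lights) held, inferring O(~void_entry) would be affirming the consequent — invalid.
So O(~void_entry) is not derivable, and the apparent clash with O(void_entry) does not arise.
A world satisfying every obligation exists (e.g. archive_statement=false, dim_lights=true, encrypt_voucher=true, log_out=true, mute_channel=false, serve_notice=false, verify_contract=true, void_entry=true); no atom is both obligatory and forbidden, so the set is consistent.

Consistent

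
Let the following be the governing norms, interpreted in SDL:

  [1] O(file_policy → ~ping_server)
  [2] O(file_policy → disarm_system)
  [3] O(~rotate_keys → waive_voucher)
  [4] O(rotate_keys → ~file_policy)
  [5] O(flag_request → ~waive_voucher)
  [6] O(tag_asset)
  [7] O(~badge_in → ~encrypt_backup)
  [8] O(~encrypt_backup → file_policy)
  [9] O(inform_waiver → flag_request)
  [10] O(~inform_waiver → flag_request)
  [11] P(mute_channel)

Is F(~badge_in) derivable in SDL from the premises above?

Yes

Premises 9 and 10 are O(inform_waiver → flag_request) and O(~inform_waiver → flag_request); every ideal world satisfies inform_waiver or ~inform_waiver, so in either case flag_request holds — hence O(flag_request).
With premise 5, O(flag_request → ~waive_voucher), the K-axiom yields O(~waive_voucher).
Premise 3 is O(~rotate_keys → waive_voucher); contrapositively O(~waive_voucher → rotate_keys). Since O(~waive_voucher) holds, K gives O(rotate_keys).
With premise 4, O(rotate_keys → ~file_policy), the K-axiom yields O(~file_policy).
Premise 8 is O(~encrypt_backup → file_policy); contrapositively O(~file_policy → encrypt_backup). Since O(~file_policy) holds, K gives O(encrypt_backup).
Premise 7 is O(~badge_in → ~encrypt_backup); contrapositively O(encrypt_backup → badge_in). Since O(encrypt_backup) holds, K gives O(badge_in).
Premises 1, 2, 6, 11 do not contribute to this derivation.
So O(badge_in) holds, i.e. F(~badge_in). The claim follows.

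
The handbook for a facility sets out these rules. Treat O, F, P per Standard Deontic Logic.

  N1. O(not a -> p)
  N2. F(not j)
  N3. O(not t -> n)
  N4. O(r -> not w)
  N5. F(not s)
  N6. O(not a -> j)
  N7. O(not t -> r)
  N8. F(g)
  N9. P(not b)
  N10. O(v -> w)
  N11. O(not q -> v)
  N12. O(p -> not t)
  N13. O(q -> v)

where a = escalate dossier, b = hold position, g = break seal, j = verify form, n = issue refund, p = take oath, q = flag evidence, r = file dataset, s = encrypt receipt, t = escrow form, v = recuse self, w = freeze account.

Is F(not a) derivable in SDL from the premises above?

Premises 11 and 13 cover both cases: O(not q -> v) and O(q -> v). Since not q ∨ q is a tautology, O(v) follows.
Premise 10 is O(v -> w); since O(v), deontic closure gives O(w).
The contrapositive of premise 4 (O(r -> not w)) is O(w -> not r), and O(w) is already established, so O(not r).
Premise 7 is O(not t -> r); contrapositively O(not r -> t). Since O(not r) holds, K gives O(t).
Premise 12, O(p -> not t), contraposes to O(t -> not p); with O(t) we get O(not p).
The contrapositive of premise 1 (O(not a -> p)) is O(not p -> a), and O(not p) is already established, so O(a).
Premises 2, 3, 5, 6, 8, 9 do not contribute to this derivation.
So O(a) holds, i.e. F(not a). The claim follows.

Yes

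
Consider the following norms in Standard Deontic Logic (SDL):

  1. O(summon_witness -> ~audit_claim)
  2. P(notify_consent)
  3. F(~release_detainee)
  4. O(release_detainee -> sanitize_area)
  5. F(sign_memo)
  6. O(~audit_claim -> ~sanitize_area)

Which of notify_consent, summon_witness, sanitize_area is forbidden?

F(~release_detainee) at premise 3 means O(release_detainee).
From O(release_detainee) and premise 4, O(release_detainee -> sanitize_area), we obtain O(sanitize_area).
Premise 6 is O(~audit_claim -> ~sanitize_area); contrapositively O(sanitize_area -> audit_claim). Since O(sanitize_area) holds, K gives O(audit_claim).
Premise 1, O(summon_witness -> ~audit_claim), contraposes to O(audit_claim -> ~summon_witness); with O(audit_claim) we get O(~summon_witness).
So O(~summon_witness) holds, i.e. summon_witness is forbidden. None of the other listed options is forbidden under the premises.

summon_witness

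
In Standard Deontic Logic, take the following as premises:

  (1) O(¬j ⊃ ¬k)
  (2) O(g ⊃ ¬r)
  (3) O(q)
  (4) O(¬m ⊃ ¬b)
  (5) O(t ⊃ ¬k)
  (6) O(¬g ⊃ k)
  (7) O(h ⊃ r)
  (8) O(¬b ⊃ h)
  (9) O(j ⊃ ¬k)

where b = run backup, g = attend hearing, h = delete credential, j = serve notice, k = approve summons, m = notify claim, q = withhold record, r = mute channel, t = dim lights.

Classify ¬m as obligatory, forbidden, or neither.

Forbidden

Premises 1 and 9 cover both cases: O(¬j ⊃ ¬k) and O(j ⊃ ¬k). Since ¬j ∨ j is a tautology, O(¬k) follows.
Premise 6 is O(¬g ⊃ k); contrapositively O(¬k ⊃ g). Since O(¬k) holds, K gives O(g).
From O(g) and premise 2, O(g ⊃ ¬r), we obtain O(¬r).
Premise 7, O(h ⊃ r), contraposes to O(¬r ⊃ ¬h); with O(¬r) we get O(¬h).
The contrapositive of premise 8 (O(¬b ⊃ h)) is O(¬h ⊃ b), and O(¬h) is already established, so O(b).
Premise 4 is O(¬m ⊃ ¬b); contrapositively O(b ⊃ m). Since O(b) holds, K gives O(m).
Premises 3, 5 do not contribute to this derivation.
Thus O(m), which is F(¬m): ¬m is forbidden.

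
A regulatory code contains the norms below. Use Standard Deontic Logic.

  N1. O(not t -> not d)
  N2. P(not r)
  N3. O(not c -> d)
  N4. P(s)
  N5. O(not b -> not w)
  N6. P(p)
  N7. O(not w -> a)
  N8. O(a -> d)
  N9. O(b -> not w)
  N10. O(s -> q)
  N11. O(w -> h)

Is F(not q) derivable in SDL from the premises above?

Premise 10 is O(s -> q), but O(s) is not derivable from the premises (the permission P(s) asserts only not O(not s), not O(s)), so it does not yield O(q).
No other premise forces O(q). An ideal world satisfying every premise can still have not q true, so F(not q) is not derivable.

No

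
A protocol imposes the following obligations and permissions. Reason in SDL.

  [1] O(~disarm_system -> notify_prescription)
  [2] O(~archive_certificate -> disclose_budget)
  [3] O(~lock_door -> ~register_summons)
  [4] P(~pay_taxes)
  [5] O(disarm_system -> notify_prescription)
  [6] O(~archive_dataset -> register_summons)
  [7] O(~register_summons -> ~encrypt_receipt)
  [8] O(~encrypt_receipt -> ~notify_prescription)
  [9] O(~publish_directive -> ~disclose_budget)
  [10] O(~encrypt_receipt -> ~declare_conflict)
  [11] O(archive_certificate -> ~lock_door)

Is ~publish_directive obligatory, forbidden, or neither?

Forbidden

By case analysis on ~disarm_system: premise 1 gives O(~disarm_system -> notify_prescription) and premise 5 gives O(disarm_system -> notify_prescription), so O(notify_prescription) either way.
Premise 8 is O(~encrypt_receipt -> ~notify_prescription); contrapositively O(notify_prescription -> encrypt_receipt). Since O(notify_prescription) holds, K gives O(encrypt_receipt).
Premise 7, O(~register_summons -> ~encrypt_receipt), contraposes to O(encrypt_receipt -> register_summons); with O(encrypt_receipt) we get O(register_summons).
Premise 3, O(~lock_door -> ~register_summons), contraposes to O(register_summons -> lock_door); with O(register_summons) we get O(lock_door).
Premise 11, O(archive_certificate -> ~lock_door), contraposes to O(lock_door -> ~archive_certificate); with O(lock_door) we get O(~archive_certificate).
From O(~archive_certificate) and premise 2, O(~archive_certificate -> disclose_budget), we obtain O(disclose_budget).
Premise 9 is O(~publish_directive -> ~disclose_budget); contrapositively O(disclose_budget -> publish_directive). Since O(disclose_budget) holds, K gives O(publish_directive).
Premises 4, 6, 10 do not contribute to this derivation.
Thus O(publish_directive), which is F(~publish_directive): ~publish_directive is forbidden.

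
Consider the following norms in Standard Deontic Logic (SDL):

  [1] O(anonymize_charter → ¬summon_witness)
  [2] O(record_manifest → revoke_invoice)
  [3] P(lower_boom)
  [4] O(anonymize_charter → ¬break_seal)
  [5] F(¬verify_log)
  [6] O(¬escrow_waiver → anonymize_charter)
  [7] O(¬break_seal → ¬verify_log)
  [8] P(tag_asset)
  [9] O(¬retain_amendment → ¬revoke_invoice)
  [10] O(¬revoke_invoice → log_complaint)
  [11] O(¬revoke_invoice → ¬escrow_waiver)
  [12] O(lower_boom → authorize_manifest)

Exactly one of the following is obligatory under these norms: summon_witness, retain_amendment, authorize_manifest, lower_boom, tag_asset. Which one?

retain_amendment

Premise 5 is F(¬verify_log), i.e. O(verify_log).
Premise 7 is O(¬break_seal → ¬verify_log); contrapositively O(verify_log → break_seal). Since O(verify_log) holds, K gives O(break_seal).
The contrapositive of premise 4 (O(anonymize_charter → ¬break_seal)) is O(break_seal → ¬anonymize_charter), and O(break_seal) is already established, so O(¬anonymize_charter).
The contrapositive of premise 6 (O(¬escrow_waiver → anonymize_charter)) is O(¬anonymize_charter → escrow_waiver), and O(¬anonymize_charter) is already established, so O(escrow_waiver).
Premise 11, O(¬revoke_invoice → ¬escrow_waiver), contraposes to O(escrow_waiver → revoke_invoice); with O(escrow_waiver) we get O(revoke_invoice).
Premise 9, O(¬retain_amendment → ¬revoke_invoice), contraposes to O(revoke_invoice → retain_amendment); with O(revoke_invoice) we get O(retain_amendment).
So O(retain_amendment) holds — retain_amendment is obligatory. None of the other listed options is made obligatory by any chain of premises.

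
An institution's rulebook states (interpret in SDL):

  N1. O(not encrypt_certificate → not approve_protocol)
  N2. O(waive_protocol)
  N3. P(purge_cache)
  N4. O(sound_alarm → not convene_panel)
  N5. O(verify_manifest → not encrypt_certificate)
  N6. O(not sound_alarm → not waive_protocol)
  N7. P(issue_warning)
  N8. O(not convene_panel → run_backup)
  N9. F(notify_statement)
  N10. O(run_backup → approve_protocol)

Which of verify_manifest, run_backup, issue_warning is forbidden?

verify_manifest

Premise 2 gives O(waive_protocol).
The contrapositive of premise 6 (O(not sound_alarm → not waive_protocol)) is O(waive_protocol → sound_alarm), and O(waive_protocol) is already established, so O(sound_alarm).
Premise 4 is O(sound_alarm → not convene_panel); since O(sound_alarm), deontic closure gives O(not convene_panel).
Applying K to premise 8 (O(not convene_panel → run_backup)) and O(not convene_panel) yields O(run_backup).
With premise 10, O(run_backup → approve_protocol), the K-axiom yields O(approve_protocol).
The contrapositive of premise 1 (O(not encrypt_certificate → not approve_protocol)) is O(approve_protocol → encrypt_certificate), and O(approve_protocol) is already established, so O(encrypt_certificate).
Premise 5 is O(verify_manifest → not encrypt_certificate); contrapositively O(encrypt_certificate → not verify_manifest). Since O(encrypt_certificate) holds, K gives O(not verify_manifest).
So O(not verify_manifest) holds, i.e. verify_manifest is forbidden. None of the other listed options is forbidden under the premises.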